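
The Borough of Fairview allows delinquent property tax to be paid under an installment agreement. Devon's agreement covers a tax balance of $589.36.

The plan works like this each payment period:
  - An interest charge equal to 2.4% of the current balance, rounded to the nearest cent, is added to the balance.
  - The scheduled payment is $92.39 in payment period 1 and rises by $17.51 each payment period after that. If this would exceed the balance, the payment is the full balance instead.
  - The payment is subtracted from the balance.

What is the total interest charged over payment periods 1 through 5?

Payment period 1: $589.36 +$14.14 interest = $603.50; pay $92.39 → $511.11
Payment period 2: $511.11 +$12.27 interest = $523.38; pay $109.90 → $413.48
Payment period 3: $413.48 +$9.92 interest = $423.40; pay $127.41 → $295.99
Payment period 4: $295.99 +$7.10 interest = $303.09; pay $144.92 → $158.17
Payment period 5: $158.17 +$3.80 interest = $161.97; pay $161.97 → $0.00
Total interest: $14.14 + $12.27 + $9.92 + $7.10 + $3.80 = $47.23

$47.23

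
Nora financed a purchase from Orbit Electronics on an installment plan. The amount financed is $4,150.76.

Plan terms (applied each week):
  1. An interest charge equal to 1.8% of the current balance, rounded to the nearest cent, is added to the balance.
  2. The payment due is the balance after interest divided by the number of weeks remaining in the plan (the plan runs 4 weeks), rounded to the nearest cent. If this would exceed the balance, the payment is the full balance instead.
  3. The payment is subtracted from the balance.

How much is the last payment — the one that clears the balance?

Week 1: $4,150.76 +$74.71 interest = $4,225.47; pay $1,056.37 → $3,169.10
Week 2: $3,169.10 +$57.04 interest = $3,226.14; pay $1,075.38 → $2,150.76
Week 3: $2,150.76 +$38.71 interest = $2,189.47; pay $1,094.74 → $1,094.73
Week 4: $1,094.73 +$19.71 interest = $1,114.44; pay $1,114.44 → $0.00

$1,114.44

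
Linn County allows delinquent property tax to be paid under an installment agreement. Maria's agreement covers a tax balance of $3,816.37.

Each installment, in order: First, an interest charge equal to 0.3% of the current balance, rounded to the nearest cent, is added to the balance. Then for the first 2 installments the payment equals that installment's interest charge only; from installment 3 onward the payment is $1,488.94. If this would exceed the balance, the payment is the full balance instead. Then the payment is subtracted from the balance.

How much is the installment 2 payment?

# | Opening | Interest | Payment | End bal
1 | $3,816.37 | $11.45 | $11.45 | $3,816.37
2 | $3,816.37 | $11.45 | $11.45 | $3,816.37

$11.45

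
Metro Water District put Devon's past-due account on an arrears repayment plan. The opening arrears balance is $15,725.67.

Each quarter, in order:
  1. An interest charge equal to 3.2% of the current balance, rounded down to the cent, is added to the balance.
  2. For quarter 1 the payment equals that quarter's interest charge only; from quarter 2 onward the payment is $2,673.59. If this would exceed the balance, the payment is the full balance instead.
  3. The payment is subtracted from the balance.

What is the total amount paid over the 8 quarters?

$18,212.59

# | Opening | Interest | Payment | End bal
1 | $15,725.67 | $503.22 | $503.22 | $15,725.67
2 | $15,725.67 | $503.22 | $2,673.59 | $13,555.30
3 | $13,555.30 | $433.76 | $2,673.59 | $11,315.47
4 | $11,315.47 | $362.09 | $2,673.59 | $9,003.97
5 | $9,003.97 | $288.12 | $2,673.59 | $6,618.50
6 | $6,618.50 | $211.79 | $2,673.59 | $4,156.70
7 | $4,156.70 | $133.01 | $2,673.59 | $1,616.12
8 | $1,616.12 | $51.71 | $1,667.83 | $0.00
Total paid: $18,212.59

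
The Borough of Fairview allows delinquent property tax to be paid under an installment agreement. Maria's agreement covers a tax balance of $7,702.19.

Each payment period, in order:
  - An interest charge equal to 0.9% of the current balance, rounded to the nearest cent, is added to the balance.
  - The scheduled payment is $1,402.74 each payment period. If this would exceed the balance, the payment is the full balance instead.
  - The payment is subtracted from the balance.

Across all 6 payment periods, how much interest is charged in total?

Payment period 1: $7,702.19 +$69.32 interest = $7,771.51; pay $1,402.74 → $6,368.77
Payment period 2: $6,368.77 +$57.32 interest = $6,426.09; pay $1,402.74 → $5,023.35
Payment period 3: $5,023.35 +$45.21 interest = $5,068.56; pay $1,402.74 → $3,665.82
Payment period 4: $3,665.82 +$32.99 interest = $3,698.81; pay $1,402.74 → $2,296.07
Payment period 5: $2,296.07 +$20.66 interest = $2,316.73; pay $1,402.74 → $913.99
Payment period 6: $913.99 +$8.23 interest = $922.22; pay $922.22 → $0.00
Total interest: $69.32 + $57.32 + $45.21 + $32.99 + $20.66 + $8.23 = $233.73

$233.73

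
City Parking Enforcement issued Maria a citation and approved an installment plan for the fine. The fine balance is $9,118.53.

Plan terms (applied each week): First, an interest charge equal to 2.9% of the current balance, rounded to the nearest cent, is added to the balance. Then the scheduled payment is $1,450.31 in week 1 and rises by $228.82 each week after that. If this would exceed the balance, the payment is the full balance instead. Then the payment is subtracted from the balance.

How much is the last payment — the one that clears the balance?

# | Opening | Interest | Payment | End bal
1 | $9,118.53 | $264.44 | $1,450.31 | $7,932.66
2 | $7,932.66 | $230.05 | $1,679.13 | $6,483.58
3 | $6,483.58 | $188.02 | $1,907.95 | $4,763.65
4 | $4,763.65 | $138.15 | $2,136.77 | $2,765.03
5 | $2,765.03 | $80.19 | $2,365.59 | $479.63
6 | $479.63 | $13.91 | $493.54 | $0.00

$493.54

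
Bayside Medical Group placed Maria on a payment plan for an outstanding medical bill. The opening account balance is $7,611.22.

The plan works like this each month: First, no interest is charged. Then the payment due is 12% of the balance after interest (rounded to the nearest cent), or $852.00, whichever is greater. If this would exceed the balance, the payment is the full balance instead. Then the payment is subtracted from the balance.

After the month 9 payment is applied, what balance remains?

$0.00

Month 1: $7,611.22 − $913.35 → $6,697.87
Month 2: $6,697.87 − $852.00 → $5,845.87
Month 3: $5,845.87 − $852.00 → $4,993.87
Month 4: $4,993.87 − $852.00 → $4,141.87
Month 5: $4,141.87 − $852.00 → $3,289.87
Month 6: $3,289.87 − $852.00 → $2,437.87
Month 7: $2,437.87 − $852.00 → $1,585.87
Month 8: $1,585.87 − $852.00 → $733.87
Month 9: $733.87 − $733.87 → $0.00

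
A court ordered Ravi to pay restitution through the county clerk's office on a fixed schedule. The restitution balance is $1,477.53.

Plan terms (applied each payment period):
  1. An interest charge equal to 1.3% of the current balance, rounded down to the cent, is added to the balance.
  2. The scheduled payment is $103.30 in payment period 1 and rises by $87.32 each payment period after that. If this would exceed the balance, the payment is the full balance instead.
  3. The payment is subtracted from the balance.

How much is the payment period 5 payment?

$452.58

Payment period 1: $1,477.53 +$19.20 interest = $1,496.73; pay $103.30 → $1,393.43
Payment period 2: $1,393.43 +$18.11 interest = $1,411.54; pay $190.62 → $1,220.92
Payment period 3: $1,220.92 +$15.87 interest = $1,236.79; pay $277.94 → $958.85
Payment period 4: $958.85 +$12.46 interest = $971.31; pay $365.26 → $606.05
Payment period 5: $606.05 +$7.87 interest = $613.92; pay $452.58 → $161.34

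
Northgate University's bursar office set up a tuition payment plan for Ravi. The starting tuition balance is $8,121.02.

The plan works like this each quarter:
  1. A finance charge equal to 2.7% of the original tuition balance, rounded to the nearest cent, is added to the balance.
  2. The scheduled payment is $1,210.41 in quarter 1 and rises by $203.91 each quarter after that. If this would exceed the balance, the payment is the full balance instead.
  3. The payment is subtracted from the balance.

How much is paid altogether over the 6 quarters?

$9,436.64

Quarter 1: $8,121.02 +$219.27 interest = $8,340.29; pay $1,210.41 → $7,129.88
Quarter 2: $7,129.88 +$219.27 interest = $7,349.15; pay $1,414.32 → $5,934.83
Quarter 3: $5,934.83 +$219.27 interest = $6,154.10; pay $1,618.23 → $4,535.87
Quarter 4: $4,535.87 +$219.27 interest = $4,755.14; pay $1,822.14 → $2,933.00
Quarter 5: $2,933.00 +$219.27 interest = $3,152.27; pay $2,026.05 → $1,126.22
Quarter 6: $1,126.22 +$219.27 interest = $1,345.49; pay $1,345.49 → $0.00
Total paid: $9,436.64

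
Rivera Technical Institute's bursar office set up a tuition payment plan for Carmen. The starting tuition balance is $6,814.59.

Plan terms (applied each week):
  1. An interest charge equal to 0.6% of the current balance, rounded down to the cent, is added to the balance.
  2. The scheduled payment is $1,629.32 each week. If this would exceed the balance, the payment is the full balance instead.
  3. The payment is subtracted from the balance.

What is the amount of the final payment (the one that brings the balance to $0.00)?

Week 1: $6,814.59 +$40.88 interest = $6,855.47; pay $1,629.32 → $5,226.15
Week 2: $5,226.15 +$31.35 interest = $5,257.50; pay $1,629.32 → $3,628.18
Week 3: $3,628.18 +$21.76 interest = $3,649.94; pay $1,629.32 → $2,020.62
Week 4: $2,020.62 +$12.12 interest = $2,032.74; pay $1,629.32 → $403.42
Week 5: $403.42 +$2.42 interest = $405.84; pay $405.84 → $0.00

$405.84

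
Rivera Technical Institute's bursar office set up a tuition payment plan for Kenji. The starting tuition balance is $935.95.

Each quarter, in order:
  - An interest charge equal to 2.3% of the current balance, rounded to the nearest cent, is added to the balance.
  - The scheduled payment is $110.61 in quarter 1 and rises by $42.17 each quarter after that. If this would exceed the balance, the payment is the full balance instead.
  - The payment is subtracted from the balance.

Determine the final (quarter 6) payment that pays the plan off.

$38.95

# | Opening | Interest | Payment | End bal
1 | $935.95 | $21.53 | $110.61 | $846.87
2 | $846.87 | $19.48 | $152.78 | $713.57
3 | $713.57 | $16.41 | $194.95 | $535.03
4 | $535.03 | $12.31 | $237.12 | $310.22
5 | $310.22 | $7.14 | $279.29 | $38.07
6 | $38.07 | $0.88 | $38.95 | $0.00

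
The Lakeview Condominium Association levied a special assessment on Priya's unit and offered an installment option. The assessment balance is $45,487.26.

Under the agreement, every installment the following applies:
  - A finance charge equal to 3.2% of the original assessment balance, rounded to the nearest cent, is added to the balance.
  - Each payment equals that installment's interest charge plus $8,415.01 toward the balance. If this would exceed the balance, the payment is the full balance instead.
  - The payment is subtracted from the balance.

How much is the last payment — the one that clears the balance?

Installment 1: $45,487.26 +$1,455.59 interest = $46,942.85; pay $9,870.60 → $37,072.25
Installment 2: $37,072.25 +$1,455.59 interest = $38,527.84; pay $9,870.60 → $28,657.24
Installment 3: $28,657.24 +$1,455.59 interest = $30,112.83; pay $9,870.60 → $20,242.23
Installment 4: $20,242.23 +$1,455.59 interest = $21,697.82; pay $9,870.60 → $11,827.22
Installment 5: $11,827.22 +$1,455.59 interest = $13,282.81; pay $9,870.60 → $3,412.21
Installment 6: $3,412.21 +$1,455.59 interest = $4,867.80; pay $4,867.80 → $0.00

$4,867.80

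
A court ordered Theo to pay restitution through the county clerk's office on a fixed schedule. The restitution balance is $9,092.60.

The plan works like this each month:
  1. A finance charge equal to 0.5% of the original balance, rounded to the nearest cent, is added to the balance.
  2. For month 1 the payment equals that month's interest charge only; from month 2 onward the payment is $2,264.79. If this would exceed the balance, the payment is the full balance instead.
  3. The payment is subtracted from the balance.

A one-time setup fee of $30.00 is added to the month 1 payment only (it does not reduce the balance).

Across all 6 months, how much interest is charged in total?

Month 1: opening $9,092.60; interest $45.46 → $9,138.06; payment $45.46 (+ $30.00 fee); balance $9,092.60
Month 2: opening $9,092.60; interest $45.46 → $9,138.06; payment $2,264.79; balance $6,873.27
Month 3: opening $6,873.27; interest $45.46 → $6,918.73; payment $2,264.79; balance $4,653.94
Month 4: opening $4,653.94; interest $45.46 → $4,699.40; payment $2,264.79; balance $2,434.61
Month 5: opening $2,434.61; interest $45.46 → $2,480.07; payment $2,264.79; balance $215.28
Month 6: opening $215.28; interest $45.46 → $260.74; payment $260.74; balance $0.00
Total interest: $45.46 + $45.46 + $45.46 + $45.46 + $45.46 + $45.46 = $272.76

$272.76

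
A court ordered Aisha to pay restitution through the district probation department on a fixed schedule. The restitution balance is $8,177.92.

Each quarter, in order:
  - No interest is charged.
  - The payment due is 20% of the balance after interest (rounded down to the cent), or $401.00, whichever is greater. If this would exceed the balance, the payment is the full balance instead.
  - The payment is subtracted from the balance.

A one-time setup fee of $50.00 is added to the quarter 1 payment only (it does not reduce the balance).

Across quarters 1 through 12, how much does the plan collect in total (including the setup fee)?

$8,227.92

Quarter 1: opening $8,177.92; payment $1,635.58 (+ $50.00 fee); balance $6,542.34
Quarter 2: opening $6,542.34; payment $1,308.46; balance $5,233.88
Quarter 3: opening $5,233.88; payment $1,046.77; balance $4,187.11
Quarter 4: opening $4,187.11; payment $837.42; balance $3,349.69
Quarter 5: opening $3,349.69; payment $669.93; balance $2,679.76
Quarter 6: opening $2,679.76; payment $535.95; balance $2,143.81
Quarter 7: opening $2,143.81; payment $428.76; balance $1,715.05
Quarter 8: opening $1,715.05; payment $401.00; balance $1,314.05
Quarter 9: opening $1,314.05; payment $401.00; balance $913.05
Quarter 10: opening $913.05; payment $401.00; balance $512.05
Quarter 11: opening $512.05; payment $401.00; balance $111.05
Quarter 12: opening $111.05; payment $111.05; balance $0.00
Total paid: $8,227.92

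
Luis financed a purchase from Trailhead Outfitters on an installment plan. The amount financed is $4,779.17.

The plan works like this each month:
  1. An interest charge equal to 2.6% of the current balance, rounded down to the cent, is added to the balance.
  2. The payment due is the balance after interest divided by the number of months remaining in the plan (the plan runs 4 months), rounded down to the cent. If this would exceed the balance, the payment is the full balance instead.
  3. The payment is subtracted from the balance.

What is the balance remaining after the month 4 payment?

# | Opening | Interest | Payment | End bal
1 | $4,779.17 | $124.25 | $1,225.85 | $3,677.57
2 | $3,677.57 | $95.61 | $1,257.72 | $2,515.46
3 | $2,515.46 | $65.40 | $1,290.43 | $1,290.43
4 | $1,290.43 | $33.55 | $1,323.98 | $0.00

$0.00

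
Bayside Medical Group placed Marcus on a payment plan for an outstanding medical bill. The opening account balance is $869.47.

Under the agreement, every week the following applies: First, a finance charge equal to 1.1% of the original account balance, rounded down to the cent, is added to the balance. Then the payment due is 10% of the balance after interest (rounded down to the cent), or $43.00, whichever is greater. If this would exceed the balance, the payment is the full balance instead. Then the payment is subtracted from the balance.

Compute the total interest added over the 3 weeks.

# | Opening | Interest | Payment | End bal
1 | $869.47 | $9.56 | $87.90 | $791.13
2 | $791.13 | $9.56 | $80.06 | $720.63
3 | $720.63 | $9.56 | $73.01 | $657.18
Total interest: $9.56 + $9.56 + $9.56 = $28.68

$28.68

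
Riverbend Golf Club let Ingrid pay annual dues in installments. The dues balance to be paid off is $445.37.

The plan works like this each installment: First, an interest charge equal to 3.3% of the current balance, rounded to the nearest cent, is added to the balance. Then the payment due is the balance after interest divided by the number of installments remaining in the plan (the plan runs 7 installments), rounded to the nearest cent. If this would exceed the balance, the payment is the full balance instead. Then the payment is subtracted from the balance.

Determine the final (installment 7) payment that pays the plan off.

Installment 1: opening $445.37; interest $14.70 → $460.07; payment $65.72; balance $394.35
Installment 2: opening $394.35; interest $13.01 → $407.36; payment $67.89; balance $339.47
Installment 3: opening $339.47; interest $11.20 → $350.67; payment $70.13; balance $280.54
Installment 4: opening $280.54; interest $9.26 → $289.80; payment $72.45; balance $217.35
Installment 5: opening $217.35; interest $7.17 → $224.52; payment $74.84; balance $149.68
Installment 6: opening $149.68; interest $4.94 → $154.62; payment $77.31; balance $77.31
Installment 7: opening $77.31; interest $2.55 → $79.86; payment $79.86; balance $0.00

$79.86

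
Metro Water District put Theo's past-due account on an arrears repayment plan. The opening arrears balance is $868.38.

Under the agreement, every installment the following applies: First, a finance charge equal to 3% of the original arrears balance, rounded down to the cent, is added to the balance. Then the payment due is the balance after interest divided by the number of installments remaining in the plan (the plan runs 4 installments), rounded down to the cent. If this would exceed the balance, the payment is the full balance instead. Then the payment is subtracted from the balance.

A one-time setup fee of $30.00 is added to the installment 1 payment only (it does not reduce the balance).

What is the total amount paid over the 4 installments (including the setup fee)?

Installment 1: opening $868.38; interest $26.05 → $894.43; payment $223.60 (+ $30.00 fee); balance $670.83
Installment 2: opening $670.83; interest $26.05 → $696.88; payment $232.29; balance $464.59
Installment 3: opening $464.59; interest $26.05 → $490.64; payment $245.32; balance $245.32
Installment 4: opening $245.32; interest $26.05 → $271.37; payment $271.37; balance $0.00
Total paid: $1,002.58

$1,002.58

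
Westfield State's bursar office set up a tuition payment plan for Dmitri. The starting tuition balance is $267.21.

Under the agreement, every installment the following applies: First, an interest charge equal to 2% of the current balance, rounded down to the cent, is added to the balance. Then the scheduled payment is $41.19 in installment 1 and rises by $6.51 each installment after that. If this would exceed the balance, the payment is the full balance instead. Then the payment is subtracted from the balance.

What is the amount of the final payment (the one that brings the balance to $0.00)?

Installment 1: $267.21 +$5.34 interest = $272.55; pay $41.19 → $231.36
Installment 2: $231.36 +$4.62 interest = $235.98; pay $47.70 → $188.28
Installment 3: $188.28 +$3.76 interest = $192.04; pay $54.21 → $137.83
Installment 4: $137.83 +$2.75 interest = $140.58; pay $60.72 → $79.86
Installment 5: $79.86 +$1.59 interest = $81.45; pay $67.23 → $14.22
Installment 6: $14.22 +$0.28 interest = $14.50; pay $14.50 → $0.00

$14.50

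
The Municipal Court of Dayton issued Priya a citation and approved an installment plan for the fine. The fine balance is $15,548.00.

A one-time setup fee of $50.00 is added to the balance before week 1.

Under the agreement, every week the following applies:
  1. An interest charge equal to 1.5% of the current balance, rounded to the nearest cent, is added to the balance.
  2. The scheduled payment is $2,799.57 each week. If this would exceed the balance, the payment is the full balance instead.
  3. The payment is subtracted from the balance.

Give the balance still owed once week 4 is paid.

$5,102.38

Week 1: $15,598.00 +$233.97 interest = $15,831.97; pay $2,799.57 → $13,032.40
Week 2: $13,032.40 +$195.49 interest = $13,227.89; pay $2,799.57 → $10,428.32
Week 3: $10,428.32 +$156.42 interest = $10,584.74; pay $2,799.57 → $7,785.17
Week 4: $7,785.17 +$116.78 interest = $7,901.95; pay $2,799.57 → $5,102.38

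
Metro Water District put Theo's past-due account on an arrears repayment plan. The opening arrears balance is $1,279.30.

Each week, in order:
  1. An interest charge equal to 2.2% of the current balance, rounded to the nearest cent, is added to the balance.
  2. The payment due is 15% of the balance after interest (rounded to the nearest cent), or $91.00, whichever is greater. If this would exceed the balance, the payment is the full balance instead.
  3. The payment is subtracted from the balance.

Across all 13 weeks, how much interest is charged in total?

$169.09

Week 1: $1,279.30 +$28.14 interest = $1,307.44; pay $196.12 → $1,111.32
Week 2: $1,111.32 +$24.45 interest = $1,135.77; pay $170.37 → $965.40
Week 3: $965.40 +$21.24 interest = $986.64; pay $148.00 → $838.64
Week 4: $838.64 +$18.45 interest = $857.09; pay $128.56 → $728.53
Week 5: $728.53 +$16.03 interest = $744.56; pay $111.68 → $632.88
Week 6: $632.88 +$13.92 interest = $646.80; pay $97.02 → $549.78
Week 7: $549.78 +$12.10 interest = $561.88; pay $91.00 → $470.88
Week 8: $470.88 +$10.36 interest = $481.24; pay $91.00 → $390.24
Week 9: $390.24 +$8.59 interest = $398.83; pay $91.00 → $307.83
Week 10: $307.83 +$6.77 interest = $314.60; pay $91.00 → $223.60
Week 11: $223.60 +$4.92 interest = $228.52; pay $91.00 → $137.52
Week 12: $137.52 +$3.03 interest = $140.55; pay $91.00 → $49.55
Week 13: $49.55 +$1.09 interest = $50.64; pay $50.64 → $0.00
Total interest: $28.14 + $24.45 + $21.24 + $18.45 + $16.03 + $13.92 + $12.10 + $10.36 + $8.59 + $6.77 + $4.92 + $3.03 + $1.09 = $169.09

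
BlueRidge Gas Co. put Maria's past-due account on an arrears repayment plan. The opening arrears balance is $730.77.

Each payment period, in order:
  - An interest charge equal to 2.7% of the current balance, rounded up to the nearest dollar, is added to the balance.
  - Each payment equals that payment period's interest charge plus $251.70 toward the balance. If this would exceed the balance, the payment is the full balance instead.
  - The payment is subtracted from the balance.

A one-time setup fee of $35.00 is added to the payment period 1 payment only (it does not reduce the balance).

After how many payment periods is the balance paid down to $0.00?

Payment period 1: opening $730.77; interest $20.00 → $750.77; payment $271.70 (+ $35.00 fee); balance $479.07
Payment period 2: opening $479.07; interest $13.00 → $492.07; payment $264.70; balance $227.37
Payment period 3: opening $227.37; interest $7.00 → $234.37; payment $234.37; balance $0.00
Balance reaches $0.00 in payment period 3.

3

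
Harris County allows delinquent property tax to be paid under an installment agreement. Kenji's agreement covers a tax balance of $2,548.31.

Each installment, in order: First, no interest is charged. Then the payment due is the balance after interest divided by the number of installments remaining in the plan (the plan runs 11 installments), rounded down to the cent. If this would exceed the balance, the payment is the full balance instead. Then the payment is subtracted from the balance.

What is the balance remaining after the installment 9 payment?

Installment 1: $2,548.31 − $231.66 → $2,316.65
Installment 2: $2,316.65 − $231.66 → $2,084.99
Installment 3: $2,084.99 − $231.66 → $1,853.33
Installment 4: $1,853.33 − $231.66 → $1,621.67
Installment 5: $1,621.67 − $231.66 → $1,390.01
Installment 6: $1,390.01 − $231.66 → $1,158.35
Installment 7: $1,158.35 − $231.67 → $926.68
Installment 8: $926.68 − $231.67 → $695.01
Installment 9: $695.01 − $231.67 → $463.34

$463.34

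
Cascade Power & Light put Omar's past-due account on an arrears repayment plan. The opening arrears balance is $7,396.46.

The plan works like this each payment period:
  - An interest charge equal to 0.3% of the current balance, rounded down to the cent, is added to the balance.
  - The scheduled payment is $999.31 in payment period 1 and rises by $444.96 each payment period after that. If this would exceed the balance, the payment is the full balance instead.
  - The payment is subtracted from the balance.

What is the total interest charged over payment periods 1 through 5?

$68.15

Payment period 1: opening $7,396.46; interest $22.18 → $7,418.64; payment $999.31; balance $6,419.33
Payment period 2: opening $6,419.33; interest $19.25 → $6,438.58; payment $1,444.27; balance $4,994.31
Payment period 3: opening $4,994.31; interest $14.98 → $5,009.29; payment $1,889.23; balance $3,120.06
Payment period 4: opening $3,120.06; interest $9.36 → $3,129.42; payment $2,334.19; balance $795.23
Payment period 5: opening $795.23; interest $2.38 → $797.61; payment $797.61; balance $0.00
Total interest: $22.18 + $19.25 + $14.98 + $9.36 + $2.38 = $68.15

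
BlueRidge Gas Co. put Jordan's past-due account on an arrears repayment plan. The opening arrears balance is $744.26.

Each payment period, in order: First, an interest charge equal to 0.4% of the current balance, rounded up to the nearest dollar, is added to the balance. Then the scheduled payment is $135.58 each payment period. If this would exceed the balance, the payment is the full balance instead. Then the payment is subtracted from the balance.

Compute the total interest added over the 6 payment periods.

$12.00

Payment period 1: $744.26 +$3.00 interest = $747.26; pay $135.58 → $611.68
Payment period 2: $611.68 +$3.00 interest = $614.68; pay $135.58 → $479.10
Payment period 3: $479.10 +$2.00 interest = $481.10; pay $135.58 → $345.52
Payment period 4: $345.52 +$2.00 interest = $347.52; pay $135.58 → $211.94
Payment period 5: $211.94 +$1.00 interest = $212.94; pay $135.58 → $77.36
Payment period 6: $77.36 +$1.00 interest = $78.36; pay $78.36 → $0.00
Total interest: $3.00 + $3.00 + $2.00 + $2.00 + $1.00 + $1.00 = $12.00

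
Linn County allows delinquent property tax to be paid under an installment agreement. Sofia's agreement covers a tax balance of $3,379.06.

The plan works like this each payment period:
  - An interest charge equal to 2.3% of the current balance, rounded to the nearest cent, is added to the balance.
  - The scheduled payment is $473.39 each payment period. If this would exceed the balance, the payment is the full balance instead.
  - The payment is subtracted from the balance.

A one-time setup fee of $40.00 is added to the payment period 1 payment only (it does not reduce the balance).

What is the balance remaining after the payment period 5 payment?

$1,307.58

Payment period 1: opening $3,379.06; interest $77.72 → $3,456.78; payment $473.39 (+ $40.00 fee); balance $2,983.39
Payment period 2: opening $2,983.39; interest $68.62 → $3,052.01; payment $473.39; balance $2,578.62
Payment period 3: opening $2,578.62; interest $59.31 → $2,637.93; payment $473.39; balance $2,164.54
Payment period 4: opening $2,164.54; interest $49.78 → $2,214.32; payment $473.39; balance $1,740.93
Payment period 5: opening $1,740.93; interest $40.04 → $1,780.97; payment $473.39; balance $1,307.58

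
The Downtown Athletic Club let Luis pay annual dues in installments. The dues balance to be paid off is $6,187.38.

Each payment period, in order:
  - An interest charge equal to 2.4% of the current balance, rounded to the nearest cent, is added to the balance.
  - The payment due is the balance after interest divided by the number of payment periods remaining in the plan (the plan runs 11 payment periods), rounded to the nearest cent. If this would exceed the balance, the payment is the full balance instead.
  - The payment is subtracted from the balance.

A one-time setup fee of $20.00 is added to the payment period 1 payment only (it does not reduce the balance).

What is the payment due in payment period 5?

$633.31

Payment period 1: $6,187.38 +$148.50 interest = $6,335.88; pay $575.99 (+ $20.00 fee) → $5,759.89
Payment period 2: $5,759.89 +$138.24 interest = $5,898.13; pay $589.81 → $5,308.32
Payment period 3: $5,308.32 +$127.40 interest = $5,435.72; pay $603.97 → $4,831.75
Payment period 4: $4,831.75 +$115.96 interest = $4,947.71; pay $618.46 → $4,329.25
Payment period 5: $4,329.25 +$103.90 interest = $4,433.15; pay $633.31 → $3,799.84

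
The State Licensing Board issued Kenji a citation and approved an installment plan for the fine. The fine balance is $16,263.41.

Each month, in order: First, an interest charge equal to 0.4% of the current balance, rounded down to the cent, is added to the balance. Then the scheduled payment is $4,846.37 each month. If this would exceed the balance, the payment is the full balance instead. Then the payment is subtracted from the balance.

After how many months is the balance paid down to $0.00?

Month 1: opening $16,263.41; interest $65.05 → $16,328.46; payment $4,846.37; balance $11,482.09
Month 2: opening $11,482.09; interest $45.92 → $11,528.01; payment $4,846.37; balance $6,681.64
Month 3: opening $6,681.64; interest $26.72 → $6,708.36; payment $4,846.37; balance $1,861.99
Month 4: opening $1,861.99; interest $7.44 → $1,869.43; payment $1,869.43; balance $0.00
Balance reaches $0.00 in month 4.

4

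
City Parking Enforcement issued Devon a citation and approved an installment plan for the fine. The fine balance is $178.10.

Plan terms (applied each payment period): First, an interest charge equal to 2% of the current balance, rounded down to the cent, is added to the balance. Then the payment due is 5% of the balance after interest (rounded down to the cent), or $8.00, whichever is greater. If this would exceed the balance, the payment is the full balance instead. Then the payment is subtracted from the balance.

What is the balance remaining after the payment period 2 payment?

$167.23

Payment period 1: $178.10 +$3.56 interest = $181.66; pay $9.08 → $172.58
Payment period 2: $172.58 +$3.45 interest = $176.03; pay $8.80 → $167.23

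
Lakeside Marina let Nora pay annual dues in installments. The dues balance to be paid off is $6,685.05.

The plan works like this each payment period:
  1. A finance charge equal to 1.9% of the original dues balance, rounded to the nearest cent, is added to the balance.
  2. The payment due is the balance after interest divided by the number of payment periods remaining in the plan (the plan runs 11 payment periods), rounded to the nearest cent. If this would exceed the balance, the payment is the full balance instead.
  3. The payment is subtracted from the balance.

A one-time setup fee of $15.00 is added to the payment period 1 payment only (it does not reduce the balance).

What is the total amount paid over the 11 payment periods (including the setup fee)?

# | Opening | Interest | Payment | Fee | End bal
1 | $6,685.05 | $127.02 | $619.28 | $15.00 | $6,192.79
2 | $6,192.79 | $127.02 | $631.98 | — | $5,687.83
3 | $5,687.83 | $127.02 | $646.09 | — | $5,168.76
4 | $5,168.76 | $127.02 | $661.97 | — | $4,633.81
5 | $4,633.81 | $127.02 | $680.12 | — | $4,080.71
6 | $4,080.71 | $127.02 | $701.29 | — | $3,506.44
7 | $3,506.44 | $127.02 | $726.69 | — | $2,906.77
8 | $2,906.77 | $127.02 | $758.45 | — | $2,275.34
9 | $2,275.34 | $127.02 | $800.79 | — | $1,601.57
10 | $1,601.57 | $127.02 | $864.30 | — | $864.29
11 | $864.29 | $127.02 | $991.31 | — | $0.00
Total paid: $8,097.27

$8,097.27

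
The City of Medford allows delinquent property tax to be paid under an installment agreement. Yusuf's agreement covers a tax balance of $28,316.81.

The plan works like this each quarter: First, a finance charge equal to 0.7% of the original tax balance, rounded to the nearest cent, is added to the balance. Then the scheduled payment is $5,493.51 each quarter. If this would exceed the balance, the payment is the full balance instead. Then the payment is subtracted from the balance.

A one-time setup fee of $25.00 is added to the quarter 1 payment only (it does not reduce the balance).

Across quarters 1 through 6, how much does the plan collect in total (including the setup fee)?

$29,531.13

Quarter 1: $28,316.81 +$198.22 interest = $28,515.03; pay $5,493.51 (+ $25.00 fee) → $23,021.52
Quarter 2: $23,021.52 +$198.22 interest = $23,219.74; pay $5,493.51 → $17,726.23
Quarter 3: $17,726.23 +$198.22 interest = $17,924.45; pay $5,493.51 → $12,430.94
Quarter 4: $12,430.94 +$198.22 interest = $12,629.16; pay $5,493.51 → $7,135.65
Quarter 5: $7,135.65 +$198.22 interest = $7,333.87; pay $5,493.51 → $1,840.36
Quarter 6: $1,840.36 +$198.22 interest = $2,038.58; pay $2,038.58 → $0.00
Total paid: $29,531.13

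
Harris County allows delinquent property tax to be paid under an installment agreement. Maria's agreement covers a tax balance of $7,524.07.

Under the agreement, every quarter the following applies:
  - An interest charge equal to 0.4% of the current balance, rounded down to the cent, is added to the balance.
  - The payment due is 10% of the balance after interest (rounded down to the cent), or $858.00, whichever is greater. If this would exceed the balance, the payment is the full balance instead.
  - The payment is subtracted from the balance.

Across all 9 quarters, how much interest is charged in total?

Quarter 1: $7,524.07 +$30.09 interest = $7,554.16; pay $858.00 → $6,696.16
Quarter 2: $6,696.16 +$26.78 interest = $6,722.94; pay $858.00 → $5,864.94
Quarter 3: $5,864.94 +$23.45 interest = $5,888.39; pay $858.00 → $5,030.39
Quarter 4: $5,030.39 +$20.12 interest = $5,050.51; pay $858.00 → $4,192.51
Quarter 5: $4,192.51 +$16.77 interest = $4,209.28; pay $858.00 → $3,351.28
Quarter 6: $3,351.28 +$13.40 interest = $3,364.68; pay $858.00 → $2,506.68
Quarter 7: $2,506.68 +$10.02 interest = $2,516.70; pay $858.00 → $1,658.70
Quarter 8: $1,658.70 +$6.63 interest = $1,665.33; pay $858.00 → $807.33
Quarter 9: $807.33 +$3.22 interest = $810.55; pay $810.55 → $0.00
Total interest: $30.09 + $26.78 + $23.45 + $20.12 + $16.77 + $13.40 + $10.02 + $6.63 + $3.22 = $150.48

$150.48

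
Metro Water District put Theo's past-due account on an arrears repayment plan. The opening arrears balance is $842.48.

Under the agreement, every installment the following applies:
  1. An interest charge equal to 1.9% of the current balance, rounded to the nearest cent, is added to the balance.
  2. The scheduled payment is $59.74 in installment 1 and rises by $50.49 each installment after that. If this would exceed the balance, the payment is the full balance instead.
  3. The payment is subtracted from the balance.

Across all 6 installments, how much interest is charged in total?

$63.80

# | Opening | Interest | Payment | End bal
1 | $842.48 | $16.01 | $59.74 | $798.75
2 | $798.75 | $15.18 | $110.23 | $703.70
3 | $703.70 | $13.37 | $160.72 | $556.35
4 | $556.35 | $10.57 | $211.21 | $355.71
5 | $355.71 | $6.76 | $261.70 | $100.77
6 | $100.77 | $1.91 | $102.68 | $0.00
Total interest: $16.01 + $15.18 + $13.37 + $10.57 + $6.76 + $1.91 = $63.80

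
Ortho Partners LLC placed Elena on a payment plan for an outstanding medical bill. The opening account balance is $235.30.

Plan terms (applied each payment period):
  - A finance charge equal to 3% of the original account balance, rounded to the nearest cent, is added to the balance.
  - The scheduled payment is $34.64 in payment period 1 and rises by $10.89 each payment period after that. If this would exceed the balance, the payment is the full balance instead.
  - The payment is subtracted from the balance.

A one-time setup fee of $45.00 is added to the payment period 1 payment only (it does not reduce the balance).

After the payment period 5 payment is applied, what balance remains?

Payment period 1: opening $235.30; interest $7.06 → $242.36; payment $34.64 (+ $45.00 fee); balance $207.72
Payment period 2: opening $207.72; interest $7.06 → $214.78; payment $45.53; balance $169.25
Payment period 3: opening $169.25; interest $7.06 → $176.31; payment $56.42; balance $119.89
Payment period 4: opening $119.89; interest $7.06 → $126.95; payment $67.31; balance $59.64
Payment period 5: opening $59.64; interest $7.06 → $66.70; payment $66.70; balance $0.00

$0.00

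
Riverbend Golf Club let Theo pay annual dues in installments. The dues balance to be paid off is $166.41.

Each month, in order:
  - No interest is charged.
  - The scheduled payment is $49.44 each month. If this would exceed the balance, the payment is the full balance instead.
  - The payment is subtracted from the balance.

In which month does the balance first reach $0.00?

4

# | Opening | Payment | End bal
1 | $166.41 | $49.44 | $116.97
2 | $116.97 | $49.44 | $67.53
3 | $67.53 | $49.44 | $18.09
4 | $18.09 | $18.09 | $0.00
Balance reaches $0.00 in month 4.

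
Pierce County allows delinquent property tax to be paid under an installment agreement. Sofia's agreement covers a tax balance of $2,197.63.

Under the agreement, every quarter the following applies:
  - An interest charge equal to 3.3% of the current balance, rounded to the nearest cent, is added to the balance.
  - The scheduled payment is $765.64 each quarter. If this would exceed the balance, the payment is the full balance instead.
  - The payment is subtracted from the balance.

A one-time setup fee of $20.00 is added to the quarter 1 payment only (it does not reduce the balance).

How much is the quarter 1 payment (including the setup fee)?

Quarter 1: $2,197.63 +$72.52 interest = $2,270.15; pay $765.64 (+ $20.00 fee) → $1,504.51

$785.64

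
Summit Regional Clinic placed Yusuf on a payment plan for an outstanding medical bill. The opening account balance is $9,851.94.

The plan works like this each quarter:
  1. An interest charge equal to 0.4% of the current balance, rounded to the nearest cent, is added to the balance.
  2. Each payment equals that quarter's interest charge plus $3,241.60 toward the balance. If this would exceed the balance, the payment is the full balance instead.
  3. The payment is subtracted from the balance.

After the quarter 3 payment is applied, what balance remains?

# | Opening | Interest | Payment | End bal
1 | $9,851.94 | $39.41 | $3,281.01 | $6,610.34
2 | $6,610.34 | $26.44 | $3,268.04 | $3,368.74
3 | $3,368.74 | $13.47 | $3,255.07 | $127.14

$127.14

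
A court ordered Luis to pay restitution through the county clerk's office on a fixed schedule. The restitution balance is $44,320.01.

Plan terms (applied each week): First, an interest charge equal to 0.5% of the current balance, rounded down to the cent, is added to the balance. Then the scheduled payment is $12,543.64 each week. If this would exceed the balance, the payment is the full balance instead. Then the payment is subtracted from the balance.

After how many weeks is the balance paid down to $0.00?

# | Opening | Interest | Payment | End bal
1 | $44,320.01 | $221.60 | $12,543.64 | $31,997.97
2 | $31,997.97 | $159.98 | $12,543.64 | $19,614.31
3 | $19,614.31 | $98.07 | $12,543.64 | $7,168.74
4 | $7,168.74 | $35.84 | $7,204.58 | $0.00
Balance reaches $0.00 in week 4.

4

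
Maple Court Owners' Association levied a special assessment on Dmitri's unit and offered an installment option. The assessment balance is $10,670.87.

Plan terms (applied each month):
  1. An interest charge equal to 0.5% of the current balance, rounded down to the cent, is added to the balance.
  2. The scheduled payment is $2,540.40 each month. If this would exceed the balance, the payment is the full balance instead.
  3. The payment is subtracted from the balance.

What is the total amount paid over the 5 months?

$10,812.64

Month 1: $10,670.87 +$53.35 interest = $10,724.22; pay $2,540.40 → $8,183.82
Month 2: $8,183.82 +$40.91 interest = $8,224.73; pay $2,540.40 → $5,684.33
Month 3: $5,684.33 +$28.42 interest = $5,712.75; pay $2,540.40 → $3,172.35
Month 4: $3,172.35 +$15.86 interest = $3,188.21; pay $2,540.40 → $647.81
Month 5: $647.81 +$3.23 interest = $651.04; pay $651.04 → $0.00
Total paid: $10,812.64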